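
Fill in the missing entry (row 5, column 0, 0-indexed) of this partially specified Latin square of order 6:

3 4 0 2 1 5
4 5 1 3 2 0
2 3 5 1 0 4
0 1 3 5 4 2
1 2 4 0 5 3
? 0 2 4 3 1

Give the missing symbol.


Row 5 contains symbols [0, 1, 2, 3, 4] — missing [5].
Column 0 contains symbols [0, 1, 2, 3, 4] — missing [5].
The missing symbol must appear in both missing sets; intersection = [5].
Therefore the hidden value is 5.

Missing value = 5.


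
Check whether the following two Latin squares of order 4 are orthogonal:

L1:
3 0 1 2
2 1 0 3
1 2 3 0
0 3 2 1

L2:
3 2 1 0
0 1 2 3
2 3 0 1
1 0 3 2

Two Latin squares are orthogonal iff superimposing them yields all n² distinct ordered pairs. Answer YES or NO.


Form the n² = 16 superimposed pairs (L1[i][j], L2[i][j]), row by row (rows and columns indexed from 0):
row 0: (3,3) (0,2) (1,1) (2,0)
row 1: (2,0) (1,1) (0,2) (3,3)
row 2: (1,2) (2,3) (3,0) (0,1)
row 3: (0,1) (3,0) (2,3) (1,2)
Orthogonality requires all 16 pairs distinct.
But the pair (2,0) repeats: cell (0,3) has L1 = 2, L2 = 0, and cell (1,0) has L1 = 2, L2 = 0.
A repeated pair means some other pair never occurs (only 8 distinct pairs out of 16), so the squares are not orthogonal.
Conclusion: NO.

NO


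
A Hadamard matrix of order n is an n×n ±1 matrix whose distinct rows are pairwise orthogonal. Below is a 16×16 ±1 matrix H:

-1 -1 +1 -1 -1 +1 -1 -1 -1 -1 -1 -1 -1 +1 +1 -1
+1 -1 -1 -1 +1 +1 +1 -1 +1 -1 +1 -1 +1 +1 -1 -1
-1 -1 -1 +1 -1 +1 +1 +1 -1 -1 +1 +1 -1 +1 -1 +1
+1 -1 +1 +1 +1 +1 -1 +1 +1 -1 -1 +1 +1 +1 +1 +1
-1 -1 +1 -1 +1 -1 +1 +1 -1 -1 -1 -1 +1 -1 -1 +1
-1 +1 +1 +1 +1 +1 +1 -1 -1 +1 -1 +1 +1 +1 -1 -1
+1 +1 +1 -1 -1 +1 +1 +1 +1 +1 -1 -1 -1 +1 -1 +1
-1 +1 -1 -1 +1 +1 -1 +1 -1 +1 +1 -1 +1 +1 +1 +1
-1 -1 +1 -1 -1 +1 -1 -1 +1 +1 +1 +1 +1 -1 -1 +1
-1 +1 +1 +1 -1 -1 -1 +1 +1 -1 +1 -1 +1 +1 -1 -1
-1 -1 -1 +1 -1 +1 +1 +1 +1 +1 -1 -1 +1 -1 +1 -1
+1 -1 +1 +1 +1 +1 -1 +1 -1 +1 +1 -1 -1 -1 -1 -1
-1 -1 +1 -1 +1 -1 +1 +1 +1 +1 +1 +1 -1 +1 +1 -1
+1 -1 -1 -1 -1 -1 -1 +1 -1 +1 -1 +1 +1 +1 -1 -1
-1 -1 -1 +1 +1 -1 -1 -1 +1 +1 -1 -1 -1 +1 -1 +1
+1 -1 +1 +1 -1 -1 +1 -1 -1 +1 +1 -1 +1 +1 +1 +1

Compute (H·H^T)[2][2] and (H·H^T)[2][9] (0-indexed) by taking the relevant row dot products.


Row 2 of H: [-1, -1, -1, 1, -1, 1, 1, 1, -1, -1, 1, 1, -1, 1, -1, 1].
Row 9 of H: [-1, 1, 1, 1, -1, -1, -1, 1, 1, -1, 1, -1, 1, 1, -1, -1].
(H·H^T)[2][2] = Σ_j H[2][j]·H[2][j] = (-1)² + (-1)² + (-1)² + (1)² + (-1)² + (1)² + (1)² + (1)² + (-1)² + (-1)² + (1)² + (1)² + (-1)² + (1)² + (-1)² + (1)² = 1 + 1 + 1 + 1 + 1 + 1 + 1 + 1 + 1 + 1 + 1 + 1 + 1 + 1 + 1 + 1 = 16.
(H·H^T)[2][9] = Σ_j H[2][j]·H[9][j] = (-1)·(-1) + (-1)·(1) + (-1)·(1) + (1)·(1) + (-1)·(-1) + (1)·(-1) + (1)·(-1) + (1)·(1) + (-1)·(1) + (-1)·(-1) + (1)·(1) + (1)·(-1) + (-1)·(1) + (1)·(1) + (-1)·(-1) + (1)·(-1) = 1 + -1 + -1 + 1 + 1 + -1 + -1 + 1 + -1 + 1 + 1 + -1 + -1 + 1 + 1 + -1 = 0.
So rows 2 and 9 are orthogonal; the diagonal entry equals n = 16.

(2,2) entry = 16; (2,9) entry = 0.


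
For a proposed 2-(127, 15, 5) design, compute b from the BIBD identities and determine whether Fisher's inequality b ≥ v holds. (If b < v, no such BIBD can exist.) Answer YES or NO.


r = λ(v − 1)/(k − 1) = 5·126/14 = 45.
b = vr/k = 127·45/15 = 381.
Fisher's inequality: b ≥ v ⇔ 381 ≥ 127? YES.

YES


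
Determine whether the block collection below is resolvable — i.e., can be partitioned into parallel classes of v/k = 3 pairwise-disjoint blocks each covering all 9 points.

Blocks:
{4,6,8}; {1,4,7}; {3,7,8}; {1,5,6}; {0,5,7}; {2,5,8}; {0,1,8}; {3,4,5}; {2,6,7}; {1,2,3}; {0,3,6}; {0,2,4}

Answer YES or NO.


v = 9, block size k = 3, number of blocks = 12.
For resolvability, blocks must partition into parallel classes of size v/k = 3.
Total blocks must therefore be a multiple of 3: 12 = 3·4 + 0 ⇒ divisible ✓.
Greedy packing gives 4 candidate class(es). Each should be a full parallel class (size 3, covers all 9 points).
  Class 1 (3 blocks): {4,6,8}; {0,5,7}; {1,2,3}. Points covered: [0, 1, 2, 3, 4, 5, 6, 7, 8].
  Class 2 (3 blocks): {1,4,7}; {2,5,8}; {0,3,6}. Points covered: [0, 1, 2, 3, 4, 5, 6, 7, 8].
  Class 3 (3 blocks): {3,7,8}; {1,5,6}; {0,2,4}. Points covered: [0, 1, 2, 3, 4, 5, 6, 7, 8].
  Class 4 (3 blocks): {0,1,8}; {3,4,5}; {2,6,7}. Points covered: [0, 1, 2, 3, 4, 5, 6, 7, 8].
All classes full (size 3)? YES. All classes cover every point? YES.
Resolvable? YES.

YES


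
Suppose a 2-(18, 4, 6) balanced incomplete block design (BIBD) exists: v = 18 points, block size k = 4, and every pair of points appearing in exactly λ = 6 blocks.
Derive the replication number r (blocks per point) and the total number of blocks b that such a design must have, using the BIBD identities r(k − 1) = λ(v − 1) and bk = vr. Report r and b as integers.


Any 2-(v, k, λ) BIBD satisfies two necessary conditions:
  (i)  Each point sits in r blocks, and counting incidences through any fixed point gives r(k − 1) = λ(v − 1), so r = λ(v − 1)/(k − 1).
  (ii) Total incidences bk = vr, so b = vr/k.
Step 1: r = λ(v − 1)/(k − 1) = 6·(18 − 1)/(4 − 1) = 6·17/3 = 102/3 = 34.
Step 2: b = vr/k = 18·34/4 = 612/4 = 153.
Check integrality: r = 34 ∈ Z ✓, b = 153 ∈ Z ✓.
(These identities are necessary conditions: they determine r and b for any design with these parameters, but do not by themselves prove that one exists.)

r = 34, b = 153.


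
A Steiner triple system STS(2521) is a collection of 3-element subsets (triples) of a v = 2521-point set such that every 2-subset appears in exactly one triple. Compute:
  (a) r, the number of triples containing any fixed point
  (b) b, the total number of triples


An STS(v) is a 2-(v, 3, 1) BIBD: block size k = 3, λ = 1.
Replication: r(k − 1) = λ(v − 1) ⇒ r·2 = 2521 − 1 = 2520 ⇒ r = 1260.
Block count: bk = vr ⇒ b·3 = 2521·1260 = 3176460 ⇒ b = 1058820.

r = 1260, b = 1058820.


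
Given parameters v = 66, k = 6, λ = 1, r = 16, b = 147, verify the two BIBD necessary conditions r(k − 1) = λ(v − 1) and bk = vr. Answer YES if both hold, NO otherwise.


Condition (i): r(k − 1) = 16·5 = 80; λ(v − 1) = 1·65 = 65. Match? NO.
Condition (ii): bk = 147·6 = 882; vr = 66·16 = 1056. Match? NO.
Both conditions hold? NO.

NO


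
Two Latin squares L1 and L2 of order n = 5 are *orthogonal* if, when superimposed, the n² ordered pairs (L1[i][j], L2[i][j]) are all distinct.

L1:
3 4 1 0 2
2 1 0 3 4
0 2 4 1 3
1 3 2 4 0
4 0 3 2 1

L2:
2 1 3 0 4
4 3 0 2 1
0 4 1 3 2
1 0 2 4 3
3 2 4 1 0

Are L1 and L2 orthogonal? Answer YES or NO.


Form the n² = 25 superimposed pairs (L1[i][j], L2[i][j]), row by row (rows and columns indexed from 0):
row 0: (3,2) (4,1) (1,3) (0,0) (2,4)
row 1: (2,4) (1,3) (0,0) (3,2) (4,1)
row 2: (0,0) (2,4) (4,1) (1,3) (3,2)
row 3: (1,1) (3,0) (2,2) (4,4) (0,3)
row 4: (4,3) (0,2) (3,4) (2,1) (1,0)
Orthogonality requires all 25 pairs distinct.
But the pair (2,4) repeats: cell (0,4) has L1 = 2, L2 = 4, and cell (1,0) has L1 = 2, L2 = 4.
A repeated pair means some other pair never occurs (only 15 distinct pairs out of 25), so the squares are not orthogonal.
Conclusion: NO.

NO


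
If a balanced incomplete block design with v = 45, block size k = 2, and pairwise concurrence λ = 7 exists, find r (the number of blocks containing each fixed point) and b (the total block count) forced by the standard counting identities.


Any 2-(v, k, λ) BIBD satisfies two necessary conditions:
  (i)  Each point sits in r blocks, and counting incidences through any fixed point gives r(k − 1) = λ(v − 1), so r = λ(v − 1)/(k − 1).
  (ii) Total incidences bk = vr, so b = vr/k.
Step 1: r = λ(v − 1)/(k − 1) = 7·(45 − 1)/(2 − 1) = 7·44/1 = 308/1 = 308.
Step 2: b = vr/k = 45·308/2 = 13860/2 = 6930.
Check integrality: r = 308 ∈ Z ✓, b = 6930 ∈ Z ✓.
(These identities are necessary conditions: they determine r and b for any design with these parameters, but do not by themselves prove that one exists.)

r = 308, b = 6930.


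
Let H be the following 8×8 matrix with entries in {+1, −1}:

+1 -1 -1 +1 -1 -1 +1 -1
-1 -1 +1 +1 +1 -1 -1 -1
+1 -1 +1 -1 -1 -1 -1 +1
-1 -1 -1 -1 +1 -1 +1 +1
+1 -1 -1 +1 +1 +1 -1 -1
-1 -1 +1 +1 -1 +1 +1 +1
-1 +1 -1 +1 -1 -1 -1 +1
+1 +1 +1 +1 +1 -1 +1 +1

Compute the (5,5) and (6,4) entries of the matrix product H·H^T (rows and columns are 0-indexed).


Row 4 of H: [1, -1, -1, 1, 1, 1, -1, -1].
Row 5 of H: [-1, -1, 1, 1, -1, 1, 1, 1].
Row 6 of H: [-1, 1, -1, 1, -1, -1, -1, 1].
(H·H^T)[5][5] = Σ_j H[5][j]·H[5][j] = (-1)² + (-1)² + (1)² + (1)² + (-1)² + (1)² + (1)² + (1)² = 1 + 1 + 1 + 1 + 1 + 1 + 1 + 1 = 8.
(H·H^T)[6][4] = Σ_j H[6][j]·H[4][j] = (-1)·(1) + (1)·(-1) + (-1)·(-1) + (1)·(1) + (-1)·(1) + (-1)·(1) + (-1)·(-1) + (1)·(-1) = -1 + -1 + 1 + 1 + -1 + -1 + 1 + -1 = -2.
Rows 6 and 4 are not orthogonal (dot product = -2 ≠ 0), so H is not a Hadamard matrix.

(5,5) entry = 8; (6,4) entry = -2.


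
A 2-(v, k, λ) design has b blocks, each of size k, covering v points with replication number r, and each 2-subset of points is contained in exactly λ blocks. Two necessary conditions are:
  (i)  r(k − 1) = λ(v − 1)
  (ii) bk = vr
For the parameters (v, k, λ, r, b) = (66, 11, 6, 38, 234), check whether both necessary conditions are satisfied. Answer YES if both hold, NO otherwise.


Condition (i): r(k − 1) = 38·10 = 380; λ(v − 1) = 6·65 = 390. Match? NO.
Condition (ii): bk = 234·11 = 2574; vr = 66·38 = 2508. Match? NO.
Both conditions hold? NO.

NO


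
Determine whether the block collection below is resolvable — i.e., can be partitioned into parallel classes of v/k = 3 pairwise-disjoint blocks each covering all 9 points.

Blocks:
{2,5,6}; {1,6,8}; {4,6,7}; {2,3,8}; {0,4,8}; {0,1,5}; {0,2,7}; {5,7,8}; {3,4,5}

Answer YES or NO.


v = 9, block size k = 3, number of blocks = 9.
For resolvability, blocks must partition into parallel classes of size v/k = 3.
Total blocks must therefore be a multiple of 3: 9 = 3·3 + 0 ⇒ divisible ✓.
Consider block {2,5,6}. The only other block(s) in the collection disjoint from it are {0,4,8} — just 1 block(s). Any parallel class containing {2,5,6} would need 2 other blocks each disjoint from it, so no parallel class of size 3 can contain {2,5,6}.
Since every block must belong to some parallel class in a resolution, the collection cannot be partitioned into parallel classes.
Resolvable? NO.

NO


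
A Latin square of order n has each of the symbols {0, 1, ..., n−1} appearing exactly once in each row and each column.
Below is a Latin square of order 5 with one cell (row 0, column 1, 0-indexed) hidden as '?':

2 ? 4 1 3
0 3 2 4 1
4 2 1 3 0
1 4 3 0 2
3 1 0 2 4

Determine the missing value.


Row 0 contains symbols [1, 2, 3, 4] — missing [0].
Column 1 contains symbols [1, 2, 3, 4] — missing [0].
The missing symbol must appear in both missing sets; intersection = [0].
Therefore the hidden value is 0.

Missing value = 0.


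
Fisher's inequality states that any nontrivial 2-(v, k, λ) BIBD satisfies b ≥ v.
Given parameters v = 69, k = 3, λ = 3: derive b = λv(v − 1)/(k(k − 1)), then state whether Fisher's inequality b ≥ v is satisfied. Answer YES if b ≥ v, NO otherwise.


r = λ(v − 1)/(k − 1) = 3·68/2 = 102.
b = vr/k = 69·102/3 = 2346.
Fisher's inequality: b ≥ v ⇔ 2346 ≥ 69? YES.

YES


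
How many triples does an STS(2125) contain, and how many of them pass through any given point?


An STS(v) is a 2-(v, 3, 1) BIBD: block size k = 3, λ = 1.
Replication: r(k − 1) = λ(v − 1) ⇒ r·2 = 2125 − 1 = 2124 ⇒ r = 1062.
Block count: bk = vr ⇒ b·3 = 2125·1062 = 2256750 ⇒ b = 752250.

r = 1062, b = 752250.


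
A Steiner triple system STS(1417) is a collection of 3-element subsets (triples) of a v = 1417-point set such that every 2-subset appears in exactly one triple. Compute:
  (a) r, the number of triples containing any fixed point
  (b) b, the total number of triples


An STS(v) is a 2-(v, 3, 1) BIBD: block size k = 3, λ = 1.
Replication: r(k − 1) = λ(v − 1) ⇒ r·2 = 1417 − 1 = 1416 ⇒ r = 708.
Block count: bk = vr ⇒ b·3 = 1417·708 = 1003236 ⇒ b = 334412.

r = 708, b = 334412.


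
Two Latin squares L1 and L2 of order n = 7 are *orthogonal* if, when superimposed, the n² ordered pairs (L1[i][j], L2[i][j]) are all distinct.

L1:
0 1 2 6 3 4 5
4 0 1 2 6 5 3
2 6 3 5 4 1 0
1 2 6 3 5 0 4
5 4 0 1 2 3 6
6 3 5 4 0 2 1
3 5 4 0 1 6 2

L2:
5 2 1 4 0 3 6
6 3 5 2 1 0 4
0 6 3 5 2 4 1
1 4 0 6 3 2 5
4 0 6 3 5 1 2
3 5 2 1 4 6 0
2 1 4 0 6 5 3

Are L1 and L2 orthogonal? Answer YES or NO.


Form the n² = 49 superimposed pairs (L1[i][j], L2[i][j]), row by row (rows and columns indexed from 0):
row 0: (0,5) (1,2) (2,1) (6,4) (3,0) (4,3) (5,6)
row 1: (4,6) (0,3) (1,5) (2,2) (6,1) (5,0) (3,4)
row 2: (2,0) (6,6) (3,3) (5,5) (4,2) (1,4) (0,1)
row 3: (1,1) (2,4) (6,0) (3,6) (5,3) (0,2) (4,5)
row 4: (5,4) (4,0) (0,6) (1,3) (2,5) (3,1) (6,2)
row 5: (6,3) (3,5) (5,2) (4,1) (0,4) (2,6) (1,0)
row 6: (3,2) (5,1) (4,4) (0,0) (1,6) (6,5) (2,3)
Orthogonality requires all 49 pairs distinct.
Check by first coordinate: for each symbol s of L1, list the L2 entries in the n cells where L1 = s; they must all differ.
  L1 = 0: L2 entries (in reading order) 5, 3, 1, 2, 6, 4, 0 — all 7 distinct ✓
  L1 = 1: L2 entries (in reading order) 2, 5, 4, 1, 3, 0, 6 — all 7 distinct ✓
  L1 = 2: L2 entries (in reading order) 1, 2, 0, 4, 5, 6, 3 — all 7 distinct ✓
  L1 = 3: L2 entries (in reading order) 0, 4, 3, 6, 1, 5, 2 — all 7 distinct ✓
  L1 = 4: L2 entries (in reading order) 3, 6, 2, 5, 0, 1, 4 — all 7 distinct ✓
  L1 = 5: L2 entries (in reading order) 6, 0, 5, 3, 4, 2, 1 — all 7 distinct ✓
  L1 = 6: L2 entries (in reading order) 4, 1, 6, 0, 2, 3, 5 — all 7 distinct ✓
Every symbol of L1 meets every symbol of L2 exactly once, so all 49 pairs are distinct (49 of 49).
Conclusion: YES.

YES


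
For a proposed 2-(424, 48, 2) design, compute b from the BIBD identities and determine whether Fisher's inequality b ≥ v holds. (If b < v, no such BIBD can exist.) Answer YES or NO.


r = λ(v − 1)/(k − 1) = 2·423/47 = 18.
b = vr/k = 424·18/48 = 159.
Fisher's inequality: b ≥ v ⇔ 159 ≥ 424? NO.

NO


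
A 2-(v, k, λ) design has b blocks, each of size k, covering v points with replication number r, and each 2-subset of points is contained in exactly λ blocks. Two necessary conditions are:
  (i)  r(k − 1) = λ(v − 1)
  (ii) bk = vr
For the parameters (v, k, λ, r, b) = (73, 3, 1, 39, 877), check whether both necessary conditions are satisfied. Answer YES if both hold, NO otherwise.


Condition (i): r(k − 1) = 39·2 = 78; λ(v − 1) = 1·72 = 72. Match? NO.
Condition (ii): bk = 877·3 = 2631; vr = 73·39 = 2847. Match? NO.
Both conditions hold? NO.

NO


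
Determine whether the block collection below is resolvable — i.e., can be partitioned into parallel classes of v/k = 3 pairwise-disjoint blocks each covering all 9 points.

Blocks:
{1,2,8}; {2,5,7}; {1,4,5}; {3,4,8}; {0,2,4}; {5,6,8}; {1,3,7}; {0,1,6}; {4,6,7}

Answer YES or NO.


v = 9, block size k = 3, number of blocks = 9.
For resolvability, blocks must partition into parallel classes of size v/k = 3.
Total blocks must therefore be a multiple of 3: 9 = 3·3 + 0 ⇒ divisible ✓.
Consider block {1,2,8}. The only other block(s) in the collection disjoint from it are {4,6,7} — just 1 block(s). Any parallel class containing {1,2,8} would need 2 other blocks each disjoint from it, so no parallel class of size 3 can contain {1,2,8}.
Since every block must belong to some parallel class in a resolution, the collection cannot be partitioned into parallel classes.
Resolvable? NO.

NO


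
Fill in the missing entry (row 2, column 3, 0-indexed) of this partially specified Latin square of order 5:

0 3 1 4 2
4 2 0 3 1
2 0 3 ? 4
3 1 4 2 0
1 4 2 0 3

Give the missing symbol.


Row 2 contains symbols [0, 2, 3, 4] — missing [1].
Column 3 contains symbols [0, 2, 3, 4] — missing [1].
The missing symbol must appear in both missing sets; intersection = [1].
Therefore the hidden value is 1.

Missing value = 1.


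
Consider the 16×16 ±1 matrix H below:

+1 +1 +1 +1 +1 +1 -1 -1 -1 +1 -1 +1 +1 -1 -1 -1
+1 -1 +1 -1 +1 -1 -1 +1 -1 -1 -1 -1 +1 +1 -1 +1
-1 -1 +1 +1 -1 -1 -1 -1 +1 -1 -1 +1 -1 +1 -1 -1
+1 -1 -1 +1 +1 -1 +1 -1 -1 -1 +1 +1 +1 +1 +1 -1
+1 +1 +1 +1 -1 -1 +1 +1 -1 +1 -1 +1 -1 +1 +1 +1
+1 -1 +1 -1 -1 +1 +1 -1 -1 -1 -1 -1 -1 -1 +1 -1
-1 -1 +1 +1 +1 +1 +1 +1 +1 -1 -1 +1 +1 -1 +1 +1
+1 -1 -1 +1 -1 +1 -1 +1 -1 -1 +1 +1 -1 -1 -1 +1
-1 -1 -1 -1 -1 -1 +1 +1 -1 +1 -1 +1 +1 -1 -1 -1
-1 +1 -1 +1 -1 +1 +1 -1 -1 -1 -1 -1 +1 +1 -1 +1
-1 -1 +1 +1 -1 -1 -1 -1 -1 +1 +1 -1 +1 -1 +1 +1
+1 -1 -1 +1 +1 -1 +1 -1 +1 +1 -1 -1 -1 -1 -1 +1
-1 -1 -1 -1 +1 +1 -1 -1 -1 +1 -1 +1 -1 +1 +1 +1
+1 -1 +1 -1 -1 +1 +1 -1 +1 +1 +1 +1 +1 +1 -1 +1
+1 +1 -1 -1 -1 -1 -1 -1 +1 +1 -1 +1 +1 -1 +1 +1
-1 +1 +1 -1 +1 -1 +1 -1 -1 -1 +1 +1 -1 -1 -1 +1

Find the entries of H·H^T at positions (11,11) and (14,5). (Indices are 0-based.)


Row 5 of H: [1, -1, 1, -1, -1, 1, 1, -1, -1, -1, -1, -1, -1, -1, 1, -1].
Row 11 of H: [1, -1, -1, 1, 1, -1, 1, -1, 1, 1, -1, -1, -1, -1, -1, 1].
Row 14 of H: [1, 1, -1, -1, -1, -1, -1, -1, 1, 1, -1, 1, 1, -1, 1, 1].
(H·H^T)[11][11] = Σ_j H[11][j]·H[11][j] = (1)² + (-1)² + (-1)² + (1)² + (1)² + (-1)² + (1)² + (-1)² + (1)² + (1)² + (-1)² + (-1)² + (-1)² + (-1)² + (-1)² + (1)² = 1 + 1 + 1 + 1 + 1 + 1 + 1 + 1 + 1 + 1 + 1 + 1 + 1 + 1 + 1 + 1 = 16.
(H·H^T)[14][5] = Σ_j H[14][j]·H[5][j] = (1)·(1) + (1)·(-1) + (-1)·(1) + (-1)·(-1) + (-1)·(-1) + (-1)·(1) + (-1)·(1) + (-1)·(-1) + (1)·(-1) + (1)·(-1) + (-1)·(-1) + (1)·(-1) + (1)·(-1) + (-1)·(-1) + (1)·(1) + (1)·(-1) = 1 + -1 + -1 + 1 + 1 + -1 + -1 + 1 + -1 + -1 + 1 + -1 + -1 + 1 + 1 + -1 = -2.
Rows 14 and 5 are not orthogonal (dot product = -2 ≠ 0), so H is not a Hadamard matrix.

(11,11) entry = 16; (14,5) entry = -2.


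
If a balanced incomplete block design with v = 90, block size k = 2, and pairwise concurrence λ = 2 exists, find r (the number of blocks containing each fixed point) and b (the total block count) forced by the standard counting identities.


Any 2-(v, k, λ) BIBD satisfies two necessary conditions:
  (i)  Each point sits in r blocks, and counting incidences through any fixed point gives r(k − 1) = λ(v − 1), so r = λ(v − 1)/(k − 1).
  (ii) Total incidences bk = vr, so b = vr/k.
Step 1: r = λ(v − 1)/(k − 1) = 2·(90 − 1)/(2 − 1) = 2·89/1 = 178/1 = 178.
Step 2: b = vr/k = 90·178/2 = 16020/2 = 8010.
Check integrality: r = 178 ∈ Z ✓, b = 8010 ∈ Z ✓.
(These identities are necessary conditions: they determine r and b for any design with these parameters, but do not by themselves prove that one exists.)

r = 178, b = 8010.


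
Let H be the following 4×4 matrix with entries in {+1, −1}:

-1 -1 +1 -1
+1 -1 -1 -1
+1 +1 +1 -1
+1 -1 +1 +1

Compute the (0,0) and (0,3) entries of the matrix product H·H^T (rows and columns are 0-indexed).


Row 0 of H: [-1, -1, 1, -1].
Row 3 of H: [1, -1, 1, 1].
(H·H^T)[0][0] = Σ_j H[0][j]·H[0][j] = (-1)² + (-1)² + (1)² + (-1)² = 1 + 1 + 1 + 1 = 4.
(H·H^T)[0][3] = Σ_j H[0][j]·H[3][j] = (-1)·(1) + (-1)·(-1) + (1)·(1) + (-1)·(1) = -1 + 1 + 1 + -1 = 0.
So rows 0 and 3 are orthogonal; the diagonal entry equals n = 4.

(0,0) entry = 4; (0,3) entry = 0.


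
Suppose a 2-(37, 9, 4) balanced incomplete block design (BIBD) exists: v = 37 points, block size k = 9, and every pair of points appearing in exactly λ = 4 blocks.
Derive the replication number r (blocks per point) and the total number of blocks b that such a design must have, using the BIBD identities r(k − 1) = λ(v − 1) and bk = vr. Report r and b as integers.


Any 2-(v, k, λ) BIBD satisfies two necessary conditions:
  (i)  Each point sits in r blocks, and counting incidences through any fixed point gives r(k − 1) = λ(v − 1), so r = λ(v − 1)/(k − 1).
  (ii) Total incidences bk = vr, so b = vr/k.
Step 1: r = λ(v − 1)/(k − 1) = 4·(37 − 1)/(9 − 1) = 4·36/8 = 144/8 = 18.
Step 2: b = vr/k = 37·18/9 = 666/9 = 74.
Check integrality: r = 18 ∈ Z ✓, b = 74 ∈ Z ✓.
(These identities are necessary conditions: they determine r and b for any design with these parameters, but do not by themselves prove that one exists.)

r = 18, b = 74.


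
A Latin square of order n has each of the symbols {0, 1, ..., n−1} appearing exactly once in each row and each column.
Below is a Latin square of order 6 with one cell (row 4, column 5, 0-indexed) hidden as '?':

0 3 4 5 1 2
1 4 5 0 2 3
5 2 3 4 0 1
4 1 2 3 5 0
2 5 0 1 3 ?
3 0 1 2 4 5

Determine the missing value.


Row 4 contains symbols [0, 1, 2, 3, 5] — missing [4].
Column 5 contains symbols [0, 1, 2, 3, 5] — missing [4].
The missing symbol must appear in both missing sets; intersection = [4].
Therefore the hidden value is 4.

Missing value = 4.


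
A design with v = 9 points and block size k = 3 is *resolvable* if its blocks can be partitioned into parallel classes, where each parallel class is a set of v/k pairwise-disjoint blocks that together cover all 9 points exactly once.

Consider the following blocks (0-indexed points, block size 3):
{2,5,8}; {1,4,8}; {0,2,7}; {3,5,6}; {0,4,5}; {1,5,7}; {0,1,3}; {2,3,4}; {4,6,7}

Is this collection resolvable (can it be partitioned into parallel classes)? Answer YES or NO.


v = 9, block size k = 3, number of blocks = 9.
For resolvability, blocks must partition into parallel classes of size v/k = 3.
Total blocks must therefore be a multiple of 3: 9 = 3·3 + 0 ⇒ divisible ✓.
Consider block {0,4,5}. It intersects every other block in the collection, so no parallel class of size 3 can contain it.
Since every block must belong to some parallel class in a resolution, the collection cannot be partitioned into parallel classes.
Resolvable? NO.

NO


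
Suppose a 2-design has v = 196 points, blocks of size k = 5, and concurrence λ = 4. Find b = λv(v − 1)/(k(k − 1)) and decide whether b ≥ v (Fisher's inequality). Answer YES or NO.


r = λ(v − 1)/(k − 1) = 4·195/4 = 195.
b = vr/k = 196·195/5 = 7644.
Fisher's inequality: b ≥ v ⇔ 7644 ≥ 196? YES.

YES


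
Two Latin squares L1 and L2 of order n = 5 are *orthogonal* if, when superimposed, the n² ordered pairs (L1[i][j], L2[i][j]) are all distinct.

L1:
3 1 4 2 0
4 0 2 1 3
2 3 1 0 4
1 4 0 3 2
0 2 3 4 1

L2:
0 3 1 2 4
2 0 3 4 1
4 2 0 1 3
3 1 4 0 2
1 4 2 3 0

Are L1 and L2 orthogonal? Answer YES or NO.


Form the n² = 25 superimposed pairs (L1[i][j], L2[i][j]), row by row (rows and columns indexed from 0):
row 0: (3,0) (1,3) (4,1) (2,2) (0,4)
row 1: (4,2) (0,0) (2,3) (1,4) (3,1)
row 2: (2,4) (3,2) (1,0) (0,1) (4,3)
row 3: (1,3) (4,1) (0,4) (3,0) (2,2)
row 4: (0,1) (2,4) (3,2) (4,3) (1,0)
Orthogonality requires all 25 pairs distinct.
But the pair (1,3) repeats: cell (0,1) has L1 = 1, L2 = 3, and cell (3,0) has L1 = 1, L2 = 3.
A repeated pair means some other pair never occurs (only 15 distinct pairs out of 25), so the squares are not orthogonal.
Conclusion: NO.

NO


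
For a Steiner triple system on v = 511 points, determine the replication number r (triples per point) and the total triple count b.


An STS(v) is a 2-(v, 3, 1) BIBD: block size k = 3, λ = 1.
Replication: r(k − 1) = λ(v − 1) ⇒ r·2 = 511 − 1 = 510 ⇒ r = 255.
Block count: bk = vr ⇒ b·3 = 511·255 = 130305 ⇒ b = 43435.
(Check via b = v(v − 1)/6 = 511·510/6 = 260610/6 = 43435.)

r = 255, b = 43435.


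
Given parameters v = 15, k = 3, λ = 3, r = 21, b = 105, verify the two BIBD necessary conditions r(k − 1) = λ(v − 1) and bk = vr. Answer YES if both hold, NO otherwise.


Condition (i): r(k − 1) = 21·2 = 42; λ(v − 1) = 3·14 = 42. Match? YES.
Condition (ii): bk = 105·3 = 315; vr = 15·21 = 315. Match? YES.
Both conditions hold? YES.

YES


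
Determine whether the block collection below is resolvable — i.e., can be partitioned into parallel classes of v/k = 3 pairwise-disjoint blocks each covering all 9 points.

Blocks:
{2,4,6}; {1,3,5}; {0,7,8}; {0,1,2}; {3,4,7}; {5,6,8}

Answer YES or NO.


v = 9, block size k = 3, number of blocks = 6.
For resolvability, blocks must partition into parallel classes of size v/k = 3.
Total blocks must therefore be a multiple of 3: 6 = 3·2 + 0 ⇒ divisible ✓.
Greedy packing gives 2 candidate class(es). Each should be a full parallel class (size 3, covers all 9 points).
  Class 1 (3 blocks): {2,4,6}; {1,3,5}; {0,7,8}. Points covered: [0, 1, 2, 3, 4, 5, 6, 7, 8].
  Class 2 (3 blocks): {0,1,2}; {3,4,7}; {5,6,8}. Points covered: [0, 1, 2, 3, 4, 5, 6, 7, 8].
All classes full (size 3)? YES. All classes cover every point? YES.
Resolvable? YES.

YES


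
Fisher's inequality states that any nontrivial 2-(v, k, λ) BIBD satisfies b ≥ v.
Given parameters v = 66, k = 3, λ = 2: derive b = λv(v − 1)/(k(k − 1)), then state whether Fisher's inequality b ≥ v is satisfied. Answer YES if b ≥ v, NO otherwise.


r = λ(v − 1)/(k − 1) = 2·65/2 = 65.
b = vr/k = 66·65/3 = 1430.
Fisher's inequality: b ≥ v ⇔ 1430 ≥ 66? YES.

YES


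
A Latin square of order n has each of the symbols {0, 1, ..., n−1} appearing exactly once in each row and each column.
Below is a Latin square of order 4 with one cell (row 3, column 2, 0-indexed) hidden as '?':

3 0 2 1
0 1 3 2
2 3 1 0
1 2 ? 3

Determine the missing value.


Row 3 contains symbols [1, 2, 3] — missing [0].
Column 2 contains symbols [1, 2, 3] — missing [0].
The missing symbol must appear in both missing sets; intersection = [0].
Therefore the hidden value is 0.

Missing value = 0.


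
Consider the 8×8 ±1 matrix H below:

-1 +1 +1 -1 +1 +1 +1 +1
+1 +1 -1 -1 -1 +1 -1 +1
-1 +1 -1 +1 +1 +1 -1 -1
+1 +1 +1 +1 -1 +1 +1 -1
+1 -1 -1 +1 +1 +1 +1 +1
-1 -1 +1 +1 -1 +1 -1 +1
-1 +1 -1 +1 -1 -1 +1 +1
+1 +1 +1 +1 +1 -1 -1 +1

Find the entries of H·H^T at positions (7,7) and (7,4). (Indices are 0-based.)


Row 4 of H: [1, -1, -1, 1, 1, 1, 1, 1].
Row 7 of H: [1, 1, 1, 1, 1, -1, -1, 1].
(H·H^T)[7][7] = Σ_j H[7][j]·H[7][j] = (1)² + (1)² + (1)² + (1)² + (1)² + (-1)² + (-1)² + (1)² = 1 + 1 + 1 + 1 + 1 + 1 + 1 + 1 = 8.
(H·H^T)[7][4] = Σ_j H[7][j]·H[4][j] = (1)·(1) + (1)·(-1) + (1)·(-1) + (1)·(1) + (1)·(1) + (-1)·(1) + (-1)·(1) + (1)·(1) = 1 + -1 + -1 + 1 + 1 + -1 + -1 + 1 = 0.
So rows 7 and 4 are orthogonal; the diagonal entry equals n = 8.

(7,7) entry = 8; (7,4) entry = 0.


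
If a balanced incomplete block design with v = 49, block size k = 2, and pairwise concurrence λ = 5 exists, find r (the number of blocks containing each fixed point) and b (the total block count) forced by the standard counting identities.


Any 2-(v, k, λ) BIBD satisfies two necessary conditions:
  (i)  Each point sits in r blocks, and counting incidences through any fixed point gives r(k − 1) = λ(v − 1), so r = λ(v − 1)/(k − 1).
  (ii) Total incidences bk = vr, so b = vr/k.
Step 1: r = λ(v − 1)/(k − 1) = 5·(49 − 1)/(2 − 1) = 5·48/1 = 240/1 = 240.
Step 2: b = vr/k = 49·240/2 = 11760/2 = 5880.
Check integrality: r = 240 ∈ Z ✓, b = 5880 ∈ Z ✓.
(These identities are necessary conditions: they determine r and b for any design with these parameters, but do not by themselves prove that one exists.)

r = 240, b = 5880.


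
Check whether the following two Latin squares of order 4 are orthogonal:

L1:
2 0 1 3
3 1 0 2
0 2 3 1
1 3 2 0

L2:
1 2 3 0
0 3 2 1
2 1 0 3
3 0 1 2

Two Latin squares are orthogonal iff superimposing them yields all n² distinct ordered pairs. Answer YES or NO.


Form the n² = 16 superimposed pairs (L1[i][j], L2[i][j]), row by row (rows and columns indexed from 0):
row 0: (2,1) (0,2) (1,3) (3,0)
row 1: (3,0) (1,3) (0,2) (2,1)
row 2: (0,2) (2,1) (3,0) (1,3)
row 3: (1,3) (3,0) (2,1) (0,2)
Orthogonality requires all 16 pairs distinct.
But the pair (3,0) repeats: cell (0,3) has L1 = 3, L2 = 0, and cell (1,0) has L1 = 3, L2 = 0.
A repeated pair means some other pair never occurs (only 4 distinct pairs out of 16), so the squares are not orthogonal.
Conclusion: NO.

NO


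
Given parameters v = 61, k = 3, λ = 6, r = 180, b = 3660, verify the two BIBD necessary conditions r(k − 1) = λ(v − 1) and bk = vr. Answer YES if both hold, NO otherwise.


Condition (i): r(k − 1) = 180·2 = 360; λ(v − 1) = 6·60 = 360. Match? YES.
Condition (ii): bk = 3660·3 = 10980; vr = 61·180 = 10980. Match? YES.
Both conditions hold? YES.

YES


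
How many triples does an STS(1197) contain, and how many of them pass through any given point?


An STS(v) is a 2-(v, 3, 1) BIBD: block size k = 3, λ = 1.
Replication: r(k − 1) = λ(v − 1) ⇒ r·2 = 1197 − 1 = 1196 ⇒ r = 598.
Block count: b = v(v − 1)/6 = 1197·1196/6 = 1431612/6 = 238602.
(Check via bk = vr: 238602·3 = 715806 = 1197·598 = 715806 ✓.)

r = 598, b = 238602.


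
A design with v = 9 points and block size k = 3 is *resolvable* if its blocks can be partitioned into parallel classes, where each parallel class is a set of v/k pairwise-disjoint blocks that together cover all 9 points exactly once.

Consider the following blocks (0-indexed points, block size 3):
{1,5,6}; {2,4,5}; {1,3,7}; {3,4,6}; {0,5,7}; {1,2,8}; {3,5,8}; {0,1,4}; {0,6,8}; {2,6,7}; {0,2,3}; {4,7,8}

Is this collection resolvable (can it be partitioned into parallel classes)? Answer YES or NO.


v = 9, block size k = 3, number of blocks = 12.
For resolvability, blocks must partition into parallel classes of size v/k = 3.
Total blocks must therefore be a multiple of 3: 12 = 3·4 + 0 ⇒ divisible ✓.
Greedy packing gives 4 candidate class(es). Each should be a full parallel class (size 3, covers all 9 points).
  Class 1 (3 blocks): {1,5,6}; {0,2,3}; {4,7,8}. Points covered: [0, 1, 2, 3, 4, 5, 6, 7, 8].
  Class 2 (3 blocks): {2,4,5}; {1,3,7}; {0,6,8}. Points covered: [0, 1, 2, 3, 4, 5, 6, 7, 8].
  Class 3 (3 blocks): {3,4,6}; {0,5,7}; {1,2,8}. Points covered: [0, 1, 2, 3, 4, 5, 6, 7, 8].
  Class 4 (3 blocks): {3,5,8}; {0,1,4}; {2,6,7}. Points covered: [0, 1, 2, 3, 4, 5, 6, 7, 8].
All classes full (size 3)? YES. All classes cover every point? YES.
Resolvable? YES.

YES


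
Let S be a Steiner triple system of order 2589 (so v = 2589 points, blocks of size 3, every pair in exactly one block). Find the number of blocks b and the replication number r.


An STS(v) is a 2-(v, 3, 1) BIBD: block size k = 3, λ = 1.
Replication: r(k − 1) = λ(v − 1) ⇒ r·2 = 2589 − 1 = 2588 ⇒ r = 1294.
Block count: bk = vr ⇒ b·3 = 2589·1294 = 3350166 ⇒ b = 1116722.

r = 1294, b = 1116722.


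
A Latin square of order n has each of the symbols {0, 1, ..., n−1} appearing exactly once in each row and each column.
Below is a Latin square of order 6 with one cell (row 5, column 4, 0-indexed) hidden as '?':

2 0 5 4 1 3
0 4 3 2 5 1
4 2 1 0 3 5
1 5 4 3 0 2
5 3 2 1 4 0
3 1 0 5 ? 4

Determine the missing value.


Row 5 contains symbols [0, 1, 3, 4, 5] — missing [2].
Column 4 contains symbols [0, 1, 3, 4, 5] — missing [2].
The missing symbol must appear in both missing sets; intersection = [2].
Therefore the hidden value is 2.

Missing value = 2.


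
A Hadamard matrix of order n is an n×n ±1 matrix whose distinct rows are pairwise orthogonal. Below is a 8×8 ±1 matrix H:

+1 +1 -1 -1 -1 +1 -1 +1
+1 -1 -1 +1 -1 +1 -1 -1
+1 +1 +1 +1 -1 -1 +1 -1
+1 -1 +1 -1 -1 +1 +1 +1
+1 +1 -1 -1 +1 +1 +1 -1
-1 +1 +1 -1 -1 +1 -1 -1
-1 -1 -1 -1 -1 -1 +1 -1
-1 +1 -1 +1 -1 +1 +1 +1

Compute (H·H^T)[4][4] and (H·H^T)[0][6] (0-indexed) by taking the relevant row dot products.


Row 0 of H: [1, 1, -1, -1, -1, 1, -1, 1].
Row 4 of H: [1, 1, -1, -1, 1, 1, 1, -1].
Row 6 of H: [-1, -1, -1, -1, -1, -1, 1, -1].
(H·H^T)[4][4] = Σ_j H[4][j]·H[4][j] = (1)² + (1)² + (-1)² + (-1)² + (1)² + (1)² + (1)² + (-1)² = 1 + 1 + 1 + 1 + 1 + 1 + 1 + 1 = 8.
(H·H^T)[0][6] = Σ_j H[0][j]·H[6][j] = (1)·(-1) + (1)·(-1) + (-1)·(-1) + (-1)·(-1) + (-1)·(-1) + (1)·(-1) + (-1)·(1) + (1)·(-1) = -1 + -1 + 1 + 1 + 1 + -1 + -1 + -1 = -2.
Rows 0 and 6 are not orthogonal (dot product = -2 ≠ 0), so H is not a Hadamard matrix.

(4,4) entry = 8; (0,6) entry = -2.


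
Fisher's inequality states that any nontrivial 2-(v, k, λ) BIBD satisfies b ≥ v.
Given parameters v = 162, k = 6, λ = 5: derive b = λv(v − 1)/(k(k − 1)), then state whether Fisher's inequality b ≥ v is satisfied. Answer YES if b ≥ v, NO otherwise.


b = λv(v − 1)/(k(k − 1)) = 5·162·161/(6·5) = 130410/30 = 4347.
Compare with v = 162: b ≥ v, so Fisher's inequality holds.

YES


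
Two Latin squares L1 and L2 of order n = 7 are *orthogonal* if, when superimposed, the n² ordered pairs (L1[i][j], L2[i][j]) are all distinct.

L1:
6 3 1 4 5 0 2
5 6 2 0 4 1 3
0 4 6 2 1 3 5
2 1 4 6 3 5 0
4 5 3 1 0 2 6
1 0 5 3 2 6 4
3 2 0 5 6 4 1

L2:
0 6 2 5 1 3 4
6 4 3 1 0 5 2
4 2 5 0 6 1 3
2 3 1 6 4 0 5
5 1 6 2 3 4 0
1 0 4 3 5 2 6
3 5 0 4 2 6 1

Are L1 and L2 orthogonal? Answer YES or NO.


Form the n² = 49 superimposed pairs (L1[i][j], L2[i][j]), row by row (rows and columns indexed from 0):
row 0: (6,0) (3,6) (1,2) (4,5) (5,1) (0,3) (2,4)
row 1: (5,6) (6,4) (2,3) (0,1) (4,0) (1,5) (3,2)
row 2: (0,4) (4,2) (6,5) (2,0) (1,6) (3,1) (5,3)
row 3: (2,2) (1,3) (4,1) (6,6) (3,4) (5,0) (0,5)
row 4: (4,5) (5,1) (3,6) (1,2) (0,3) (2,4) (6,0)
row 5: (1,1) (0,0) (5,4) (3,3) (2,5) (6,2) (4,6)
row 6: (3,3) (2,5) (0,0) (5,4) (6,2) (4,6) (1,1)
Orthogonality requires all 49 pairs distinct.
But the pair (4,5) repeats: cell (0,3) has L1 = 4, L2 = 5, and cell (4,0) has L1 = 4, L2 = 5.
A repeated pair means some other pair never occurs (only 35 distinct pairs out of 49), so the squares are not orthogonal.
Conclusion: NO.

NO


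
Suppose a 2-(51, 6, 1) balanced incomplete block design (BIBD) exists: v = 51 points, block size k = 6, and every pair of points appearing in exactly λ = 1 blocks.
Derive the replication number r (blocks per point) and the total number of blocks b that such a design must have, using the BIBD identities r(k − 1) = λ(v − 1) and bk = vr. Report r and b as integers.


Any 2-(v, k, λ) BIBD satisfies two necessary conditions:
  (i)  Each point sits in r blocks, and counting incidences through any fixed point gives r(k − 1) = λ(v − 1), so r = λ(v − 1)/(k − 1).
  (ii) Total incidences bk = vr, so b = vr/k.
Step 1: r = λ(v − 1)/(k − 1) = 1·(51 − 1)/(6 − 1) = 1·50/5 = 50/5 = 10.
Step 2: b = vr/k = 51·10/6 = 510/6 = 85.
Check integrality: r = 10 ∈ Z ✓, b = 85 ∈ Z ✓.
(These identities are necessary conditions: they determine r and b for any design with these parameters, but do not by themselves prove that one exists.)

r = 10, b = 85.


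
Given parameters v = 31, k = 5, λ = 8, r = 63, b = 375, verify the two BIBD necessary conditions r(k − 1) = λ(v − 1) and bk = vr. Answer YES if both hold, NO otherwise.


Condition (i): r(k − 1) = 63·4 = 252; λ(v − 1) = 8·30 = 240. Match? NO.
Condition (ii): bk = 375·5 = 1875; vr = 31·63 = 1953. Match? NO.
Both conditions hold? NO.

NO


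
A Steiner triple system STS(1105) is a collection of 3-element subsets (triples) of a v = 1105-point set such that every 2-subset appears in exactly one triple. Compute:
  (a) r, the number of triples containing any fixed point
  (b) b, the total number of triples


An STS(v) is a 2-(v, 3, 1) BIBD: block size k = 3, λ = 1.
Replication: r(k − 1) = λ(v − 1) ⇒ r·2 = 1105 − 1 = 1104 ⇒ r = 552.
Block count: bk = vr ⇒ b·3 = 1105·552 = 609960 ⇒ b = 203320.
(Check via b = v(v − 1)/6 = 1105·1104/6 = 1219920/6 = 203320.)

r = 552, b = 203320.


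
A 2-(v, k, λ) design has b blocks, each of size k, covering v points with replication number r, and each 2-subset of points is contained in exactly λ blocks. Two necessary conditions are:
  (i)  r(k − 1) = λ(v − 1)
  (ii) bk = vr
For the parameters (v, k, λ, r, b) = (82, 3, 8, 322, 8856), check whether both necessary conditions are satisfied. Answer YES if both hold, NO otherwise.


Condition (i): r(k − 1) = 322·2 = 644; λ(v − 1) = 8·81 = 648. Match? NO.
Condition (ii): bk = 8856·3 = 26568; vr = 82·322 = 26404. Match? NO.
Both conditions hold? NO.

NO


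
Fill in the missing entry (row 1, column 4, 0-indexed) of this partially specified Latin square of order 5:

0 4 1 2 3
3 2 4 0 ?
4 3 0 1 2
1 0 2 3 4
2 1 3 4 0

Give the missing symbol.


Row 1 contains symbols [0, 2, 3, 4] — missing [1].
Column 4 contains symbols [0, 2, 3, 4] — missing [1].
The missing symbol must appear in both missing sets; intersection = [1].
Therefore the hidden value is 1.

Missing value = 1.


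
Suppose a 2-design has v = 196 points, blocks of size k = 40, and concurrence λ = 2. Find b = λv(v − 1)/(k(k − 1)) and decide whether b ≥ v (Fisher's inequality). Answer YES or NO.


b = λv(v − 1)/(k(k − 1)) = 2·196·195/(40·39) = 76440/1560 = 49.
Compare with v = 196: b < v, so Fisher's inequality fails.

NO


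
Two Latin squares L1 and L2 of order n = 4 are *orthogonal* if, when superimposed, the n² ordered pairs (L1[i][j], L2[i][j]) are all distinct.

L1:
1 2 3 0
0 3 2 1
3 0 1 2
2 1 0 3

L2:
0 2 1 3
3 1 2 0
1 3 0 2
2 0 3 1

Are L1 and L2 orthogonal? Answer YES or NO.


Form the n² = 16 superimposed pairs (L1[i][j], L2[i][j]), row by row (rows and columns indexed from 0):
row 0: (1,0) (2,2) (3,1) (0,3)
row 1: (0,3) (3,1) (2,2) (1,0)
row 2: (3,1) (0,3) (1,0) (2,2)
row 3: (2,2) (1,0) (0,3) (3,1)
Orthogonality requires all 16 pairs distinct.
But the pair (0,3) repeats: cell (0,3) has L1 = 0, L2 = 3, and cell (1,0) has L1 = 0, L2 = 3.
A repeated pair means some other pair never occurs (only 4 distinct pairs out of 16), so the squares are not orthogonal.
Conclusion: NO.

NO


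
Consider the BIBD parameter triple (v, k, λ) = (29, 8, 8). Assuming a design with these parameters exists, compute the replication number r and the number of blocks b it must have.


Any 2-(v, k, λ) BIBD satisfies two necessary conditions:
  (i)  Each point sits in r blocks, and counting incidences through any fixed point gives r(k − 1) = λ(v − 1), so r = λ(v − 1)/(k − 1).
  (ii) Total incidences bk = vr, so b = vr/k.
Step 1: r = λ(v − 1)/(k − 1) = 8·(29 − 1)/(8 − 1) = 8·28/7 = 224/7 = 32.
Step 2: b = vr/k = 29·32/8 = 928/8 = 116.
Check integrality: r = 32 ∈ Z ✓, b = 116 ∈ Z ✓.
(These identities are necessary conditions: they determine r and b for any design with these parameters, but do not by themselves prove that one exists.)

r = 32, b = 116.


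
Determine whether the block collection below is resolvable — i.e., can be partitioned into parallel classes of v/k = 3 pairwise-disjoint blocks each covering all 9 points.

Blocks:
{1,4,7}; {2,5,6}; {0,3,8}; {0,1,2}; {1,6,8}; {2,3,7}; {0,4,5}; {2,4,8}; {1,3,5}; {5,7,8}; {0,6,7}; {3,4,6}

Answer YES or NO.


v = 9, block size k = 3, number of blocks = 12.
For resolvability, blocks must partition into parallel classes of size v/k = 3.
Total blocks must therefore be a multiple of 3: 12 = 3·4 + 0 ⇒ divisible ✓.
Greedy packing gives 4 candidate class(es). Each should be a full parallel class (size 3, covers all 9 points).
  Class 1 (3 blocks): {1,4,7}; {2,5,6}; {0,3,8}. Points covered: [0, 1, 2, 3, 4, 5, 6, 7, 8].
  Class 2 (3 blocks): {0,1,2}; {5,7,8}; {3,4,6}. Points covered: [0, 1, 2, 3, 4, 5, 6, 7, 8].
  Class 3 (3 blocks): {1,6,8}; {2,3,7}; {0,4,5}. Points covered: [0, 1, 2, 3, 4, 5, 6, 7, 8].
  Class 4 (3 blocks): {2,4,8}; {1,3,5}; {0,6,7}. Points covered: [0, 1, 2, 3, 4, 5, 6, 7, 8].
All classes full (size 3)? YES. All classes cover every point? YES.
Resolvable? YES.

YES


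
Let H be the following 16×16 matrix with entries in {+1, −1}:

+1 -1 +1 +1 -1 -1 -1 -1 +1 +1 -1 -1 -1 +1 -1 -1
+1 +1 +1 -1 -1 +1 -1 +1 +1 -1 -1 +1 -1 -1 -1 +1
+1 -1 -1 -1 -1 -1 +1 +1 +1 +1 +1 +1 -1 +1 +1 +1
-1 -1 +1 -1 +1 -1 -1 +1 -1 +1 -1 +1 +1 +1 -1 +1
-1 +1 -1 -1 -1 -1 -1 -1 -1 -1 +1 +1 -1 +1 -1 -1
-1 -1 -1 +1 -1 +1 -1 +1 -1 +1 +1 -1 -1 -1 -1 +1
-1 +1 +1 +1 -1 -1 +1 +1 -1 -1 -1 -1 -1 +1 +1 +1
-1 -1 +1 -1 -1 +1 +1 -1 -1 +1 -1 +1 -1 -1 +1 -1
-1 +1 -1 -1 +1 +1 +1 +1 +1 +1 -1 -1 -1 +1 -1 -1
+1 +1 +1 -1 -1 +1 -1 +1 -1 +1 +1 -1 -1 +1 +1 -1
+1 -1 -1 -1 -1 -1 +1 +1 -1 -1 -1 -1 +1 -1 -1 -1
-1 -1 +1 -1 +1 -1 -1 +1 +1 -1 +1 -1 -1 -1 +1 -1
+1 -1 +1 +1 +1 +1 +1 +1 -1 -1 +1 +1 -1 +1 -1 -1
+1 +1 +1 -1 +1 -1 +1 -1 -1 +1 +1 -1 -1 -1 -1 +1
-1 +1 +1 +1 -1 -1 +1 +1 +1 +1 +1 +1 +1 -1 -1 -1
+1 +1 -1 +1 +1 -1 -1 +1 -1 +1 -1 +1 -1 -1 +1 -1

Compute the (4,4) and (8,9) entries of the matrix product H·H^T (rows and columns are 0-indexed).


Row 4 of H: [-1, 1, -1, -1, -1, -1, -1, -1, -1, -1, 1, 1, -1, 1, -1, -1].
Row 8 of H: [-1, 1, -1, -1, 1, 1, 1, 1, 1, 1, -1, -1, -1, 1, -1, -1].
Row 9 of H: [1, 1, 1, -1, -1, 1, -1, 1, -1, 1, 1, -1, -1, 1, 1, -1].
(H·H^T)[4][4] = Σ_j H[4][j]·H[4][j] = (-1)² + (1)² + (-1)² + (-1)² + (-1)² + (-1)² + (-1)² + (-1)² + (-1)² + (-1)² + (1)² + (1)² + (-1)² + (1)² + (-1)² + (-1)² = 1 + 1 + 1 + 1 + 1 + 1 + 1 + 1 + 1 + 1 + 1 + 1 + 1 + 1 + 1 + 1 = 16.
(H·H^T)[8][9] = Σ_j H[8][j]·H[9][j] = (-1)·(1) + (1)·(1) + (-1)·(1) + (-1)·(-1) + (1)·(-1) + (1)·(1) + (1)·(-1) + (1)·(1) + (1)·(-1) + (1)·(1) + (-1)·(1) + (-1)·(-1) + (-1)·(-1) + (1)·(1) + (-1)·(1) + (-1)·(-1) = -1 + 1 + -1 + 1 + -1 + 1 + -1 + 1 + -1 + 1 + -1 + 1 + 1 + 1 + -1 + 1 = 2.
Rows 8 and 9 are not orthogonal (dot product = 2 ≠ 0), so H is not a Hadamard matrix.

(4,4) entry = 16; (8,9) entry = 2.
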